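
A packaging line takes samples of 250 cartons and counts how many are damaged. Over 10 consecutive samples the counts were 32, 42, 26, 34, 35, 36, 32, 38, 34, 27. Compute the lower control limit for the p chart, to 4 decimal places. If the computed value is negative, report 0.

p̄ = Σdᵢ / (k·n) = 336 / (10 × 250) = 0.13440
LCL = p̄ − 3·√(p̄(1−p̄)/n) = 0.13440 − 3 × 0.02157 = 0.06968

0.0697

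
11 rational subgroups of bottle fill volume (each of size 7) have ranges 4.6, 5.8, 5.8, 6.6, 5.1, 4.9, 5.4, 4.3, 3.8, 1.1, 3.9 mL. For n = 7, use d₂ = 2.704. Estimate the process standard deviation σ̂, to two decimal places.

1.72

R̄ = (4.6 + 5.8 + 5.8 + 6.6 + 5.1 + 4.9 + 5.4 + 4.3 + 3.8 + 1.1 + 3.9) / 11 = 4.6636
σ̂ = R̄ / d₂ = 4.6636 / 2.704 = 1.7247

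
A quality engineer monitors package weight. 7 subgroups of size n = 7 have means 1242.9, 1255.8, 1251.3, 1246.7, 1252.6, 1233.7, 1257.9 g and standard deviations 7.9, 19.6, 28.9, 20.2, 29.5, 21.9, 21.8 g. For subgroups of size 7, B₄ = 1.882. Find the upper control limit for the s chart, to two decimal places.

40.27

s̄ = (7.9 + 19.6 + 28.9 + 20.2 + 29.5 + 21.9 + 21.8) / 7 = 21.4000
UCL_s = B₄·s̄ = 1.882 × 21.4000 = 40.2748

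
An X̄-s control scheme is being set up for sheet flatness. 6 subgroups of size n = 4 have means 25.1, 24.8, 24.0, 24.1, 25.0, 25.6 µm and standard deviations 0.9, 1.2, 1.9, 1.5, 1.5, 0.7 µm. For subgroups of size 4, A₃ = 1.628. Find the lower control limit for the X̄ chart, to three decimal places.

X̄̄ = (25.1 + 24.8 + 24.0 + 24.1 + 25.0 + 25.6) / 6 = 24.7667
s̄ = (0.9 + 1.2 + 1.9 + 1.5 + 1.5 + 0.7) / 6 = 1.2833
LCL = X̄̄ − A₃·s̄ = 24.7667 − 1.628 × 1.2833 = 22.6774

22.677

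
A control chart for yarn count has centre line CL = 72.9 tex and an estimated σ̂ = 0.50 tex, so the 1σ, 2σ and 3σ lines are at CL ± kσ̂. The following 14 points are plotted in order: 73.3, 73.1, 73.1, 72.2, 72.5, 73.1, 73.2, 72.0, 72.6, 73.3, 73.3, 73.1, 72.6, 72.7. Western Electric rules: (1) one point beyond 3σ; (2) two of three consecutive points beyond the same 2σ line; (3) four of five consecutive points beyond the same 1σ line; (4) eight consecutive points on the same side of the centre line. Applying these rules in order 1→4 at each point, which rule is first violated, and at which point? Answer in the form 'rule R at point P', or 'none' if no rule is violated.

none

Zone of each point (C = within 1σ̂, B = 1σ̂–2σ̂, A = 2σ̂–3σ̂, * = beyond 3σ̂; sign = side of CL): 1:+C, 2:+C, 3:+C, 4:-B, 5:-C, 6:+C, 7:+C, 8:-B, 9:-C, 10:+C, 11:+C, 12:+C, 13:-C, 14:-C
No rule fires across all 14 points.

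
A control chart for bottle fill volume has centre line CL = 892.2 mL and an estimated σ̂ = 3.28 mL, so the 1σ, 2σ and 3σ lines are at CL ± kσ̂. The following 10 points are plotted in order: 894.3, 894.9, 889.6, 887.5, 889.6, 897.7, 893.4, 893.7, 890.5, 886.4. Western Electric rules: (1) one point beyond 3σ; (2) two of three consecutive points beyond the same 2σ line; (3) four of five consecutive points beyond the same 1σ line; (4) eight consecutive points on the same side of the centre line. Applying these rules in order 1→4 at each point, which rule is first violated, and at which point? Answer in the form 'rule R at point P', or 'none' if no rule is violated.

none

Zone of each point (C = within 1σ̂, B = 1σ̂–2σ̂, A = 2σ̂–3σ̂, * = beyond 3σ̂; sign = side of CL): 1:+C, 2:+C, 3:-C, 4:-B, 5:-C, 6:+B, 7:+C, 8:+C, 9:-C, 10:-B
No rule fires across all 10 points.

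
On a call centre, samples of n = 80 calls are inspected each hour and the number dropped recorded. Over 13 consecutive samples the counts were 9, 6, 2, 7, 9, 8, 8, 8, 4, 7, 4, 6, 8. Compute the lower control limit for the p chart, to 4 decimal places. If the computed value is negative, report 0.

0.0000

p̄ = Σdᵢ / (k·n) = 86 / (13 × 80) = 0.08269
LCL = p̄ − 3·√(p̄(1−p̄)/n) = 0.08269 − 3 × 0.03079 = -0.00969 → 0 (negative, so LCL = 0)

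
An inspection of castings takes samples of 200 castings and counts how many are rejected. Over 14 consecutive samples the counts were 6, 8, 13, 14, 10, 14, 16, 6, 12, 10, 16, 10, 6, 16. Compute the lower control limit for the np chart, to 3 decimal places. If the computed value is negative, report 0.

p̄ = Σdᵢ / (k·n) = 157 / (14 × 200) = 0.05607
LCL = np̄ − 3·√(np̄(1−p̄)) = 11.2143 − 3 × 3.2535 = 1.4537

1.454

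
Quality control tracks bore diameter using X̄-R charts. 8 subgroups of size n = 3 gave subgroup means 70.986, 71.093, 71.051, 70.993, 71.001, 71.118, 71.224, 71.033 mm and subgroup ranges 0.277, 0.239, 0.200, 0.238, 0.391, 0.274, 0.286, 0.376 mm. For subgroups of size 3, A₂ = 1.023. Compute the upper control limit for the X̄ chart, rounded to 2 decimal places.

X̄̄ = (70.986 + 71.093 + 71.051 + 70.993 + 71.001 + 71.118 + 71.224 + 71.033) / 8 = 568.4990 / 8 = 71.0624
R̄ = (0.277 + 0.239 + 0.200 + 0.238 + 0.391 + 0.274 + 0.286 + 0.376) / 8 = 2.2810 / 8 = 0.2851
UCL = X̄̄ + A₂·R̄ = 71.0624 + 1.023 × 0.2851 = 71.3541

71.35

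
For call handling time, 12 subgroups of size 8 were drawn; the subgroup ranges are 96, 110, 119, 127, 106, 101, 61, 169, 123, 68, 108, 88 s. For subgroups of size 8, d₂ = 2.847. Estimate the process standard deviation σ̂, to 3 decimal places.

37.349

R̄ = (96 + 110 + 119 + 127 + 106 + 101 + 61 + 169 + 123 + 68 + 108 + 88) / 12 = 106.3333
σ̂ = R̄ / d₂ = 106.3333 / 2.847 = 37.3493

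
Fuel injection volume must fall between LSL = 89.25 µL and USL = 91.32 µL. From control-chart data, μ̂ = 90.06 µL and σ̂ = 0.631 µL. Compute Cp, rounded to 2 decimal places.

Cp = (USL − LSL) / (6σ̂) = (91.32 − 89.25) / (6 × 0.631) = 2.0700 / 3.7860 = 0.5468

0.55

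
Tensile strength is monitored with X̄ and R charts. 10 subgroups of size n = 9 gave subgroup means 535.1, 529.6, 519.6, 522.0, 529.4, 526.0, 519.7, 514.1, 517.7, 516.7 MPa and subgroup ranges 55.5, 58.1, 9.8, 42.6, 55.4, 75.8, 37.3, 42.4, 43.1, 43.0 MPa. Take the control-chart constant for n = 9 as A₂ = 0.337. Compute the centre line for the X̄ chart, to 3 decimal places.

X̄̄ = (535.1 + 529.6 + 519.6 + 522.0 + 529.4 + 526.0 + 519.7 + 514.1 + 517.7 + 516.7) / 10 = 5229.9000 / 10 = 522.9900
CL = X̄̄ = 522.9900

522.990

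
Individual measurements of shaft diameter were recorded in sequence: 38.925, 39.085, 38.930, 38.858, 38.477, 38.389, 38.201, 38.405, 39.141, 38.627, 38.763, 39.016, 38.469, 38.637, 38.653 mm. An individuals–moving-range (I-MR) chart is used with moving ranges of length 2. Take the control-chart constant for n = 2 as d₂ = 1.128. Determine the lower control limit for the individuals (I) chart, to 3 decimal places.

38.018

X̄ = (38.925 + 39.085 + 38.930 + 38.858 + 38.477 + 38.389 + 38.201 + 38.405 + 39.141 + 38.627 + 38.763 + 39.016 + 38.469 + 38.637 + 38.653) / 15 = 38.7051
Moving ranges: 0.160, 0.155, 0.072, 0.381, 0.088, 0.188, 0.204, 0.736, 0.514, 0.136, 0.253, 0.547, 0.168, 0.016; M̄R̄ = 3.6180 / 14 = 0.2584
LCL = X̄ − 3·M̄R̄/d₂ = 38.7051 − 3 × 0.2584 / 1.128 = 38.0178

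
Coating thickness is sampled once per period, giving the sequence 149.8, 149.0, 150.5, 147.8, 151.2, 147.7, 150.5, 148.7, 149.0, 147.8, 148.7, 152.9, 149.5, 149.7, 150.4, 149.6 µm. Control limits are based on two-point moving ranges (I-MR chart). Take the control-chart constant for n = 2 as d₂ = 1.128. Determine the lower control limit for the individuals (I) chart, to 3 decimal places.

X̄ = (149.8 + 149.0 + 150.5 + 147.8 + 151.2 + 147.7 + 150.5 + 148.7 + 149.0 + 147.8 + 148.7 + 152.9 + 149.5 + 149.7 + 150.4 + 149.6) / 16 = 149.5500
Moving ranges: 0.8, 1.5, 2.7, 3.4, 3.5, 2.8, 1.8, 0.3, 1.2, 0.9, 4.2, 3.4, 0.2, 0.7, 0.8; M̄R̄ = 28.2000 / 15 = 1.8800
LCL = X̄ − 3·M̄R̄/d₂ = 149.5500 − 3 × 1.8800 / 1.128 = 144.5500

144.550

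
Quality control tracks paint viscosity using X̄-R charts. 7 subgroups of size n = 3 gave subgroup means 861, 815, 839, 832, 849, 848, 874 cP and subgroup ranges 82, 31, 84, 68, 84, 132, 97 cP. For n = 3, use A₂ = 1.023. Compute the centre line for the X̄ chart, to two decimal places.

845.43

X̄̄ = (861 + 815 + 839 + 832 + 849 + 848 + 874) / 7 = 5918.0000 / 7 = 845.4286
CL = X̄̄ = 845.4286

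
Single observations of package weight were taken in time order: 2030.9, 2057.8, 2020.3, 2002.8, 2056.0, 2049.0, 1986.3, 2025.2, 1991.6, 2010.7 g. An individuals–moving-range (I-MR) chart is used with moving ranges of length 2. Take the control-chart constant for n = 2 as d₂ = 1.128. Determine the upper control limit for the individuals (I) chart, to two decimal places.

X̄ = (2030.9 + 2057.8 + 2020.3 + 2002.8 + 2056.0 + 2049.0 + 1986.3 + 2025.2 + 1991.6 + 2010.7) / 10 = 2023.0600
Moving ranges: 26.9, 37.5, 17.5, 53.2, 7.0, 62.7, 38.9, 33.6, 19.1; M̄R̄ = 296.4000 / 9 = 32.9333
UCL = X̄ + 3·M̄R̄/d₂ = 2023.0600 + 3 × 32.9333 / 1.128 = 2110.6487

2110.65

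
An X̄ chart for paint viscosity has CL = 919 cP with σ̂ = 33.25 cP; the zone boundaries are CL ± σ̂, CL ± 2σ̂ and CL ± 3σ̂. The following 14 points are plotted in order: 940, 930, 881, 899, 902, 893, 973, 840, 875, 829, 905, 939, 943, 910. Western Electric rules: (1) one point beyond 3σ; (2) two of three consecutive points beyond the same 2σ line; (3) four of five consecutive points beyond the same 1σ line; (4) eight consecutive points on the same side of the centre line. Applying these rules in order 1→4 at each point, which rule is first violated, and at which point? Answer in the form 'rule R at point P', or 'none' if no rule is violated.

rule 2 at point 10

Zone of each point (C = within 1σ̂, B = 1σ̂–2σ̂, A = 2σ̂–3σ̂, * = beyond 3σ̂; sign = side of CL): 1:+C, 2:+C, 3:-B, 4:-C, 5:-C, 6:-C, 7:+B, 8:-A, 9:-B, 10:-A, 11:-C, 12:+C, 13:+C, 14:-C
Rule 2 (two of three consecutive points beyond the same 2σ limit) is satisfied at point 10.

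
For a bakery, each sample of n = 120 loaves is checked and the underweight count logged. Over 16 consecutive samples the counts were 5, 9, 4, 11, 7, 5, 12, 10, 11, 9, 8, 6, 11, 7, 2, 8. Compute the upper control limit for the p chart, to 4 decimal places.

p̄ = Σdᵢ / (k·n) = 125 / (16 × 120) = 0.06510
UCL = p̄ + 3·√(p̄(1−p̄)/n) = 0.06510 + 3 × √(0.06510×0.93490/120) = 0.06510 + 3 × 0.02252 = 0.13267

0.1327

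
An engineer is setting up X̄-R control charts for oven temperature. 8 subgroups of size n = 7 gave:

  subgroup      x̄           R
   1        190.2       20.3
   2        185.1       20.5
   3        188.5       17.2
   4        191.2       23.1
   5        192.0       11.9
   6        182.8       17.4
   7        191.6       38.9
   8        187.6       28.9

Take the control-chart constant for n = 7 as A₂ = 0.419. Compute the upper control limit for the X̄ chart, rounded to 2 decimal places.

X̄̄ = (190.2 + 185.1 + 188.5 + 191.2 + 192.0 + 182.8 + 191.6 + 187.6) / 8 = 1509.0000 / 8 = 188.6250
R̄ = (20.3 + 20.5 + 17.2 + 23.1 + 11.9 + 17.4 + 38.9 + 28.9) / 8 = 178.2000 / 8 = 22.2750
UCL = X̄̄ + A₂·R̄ = 188.6250 + 0.419 × 22.2750 = 197.9582

197.96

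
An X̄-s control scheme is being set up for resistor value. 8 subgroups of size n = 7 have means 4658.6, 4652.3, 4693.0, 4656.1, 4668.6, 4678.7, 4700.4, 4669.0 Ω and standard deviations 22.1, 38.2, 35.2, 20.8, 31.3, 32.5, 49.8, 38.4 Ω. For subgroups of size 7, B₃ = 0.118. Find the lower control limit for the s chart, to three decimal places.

3.957

s̄ = (22.1 + 38.2 + 35.2 + 20.8 + 31.3 + 32.5 + 49.8 + 38.4) / 8 = 33.5375
LCL_s = B₃·s̄ = 0.118 × 33.5375 = 3.9574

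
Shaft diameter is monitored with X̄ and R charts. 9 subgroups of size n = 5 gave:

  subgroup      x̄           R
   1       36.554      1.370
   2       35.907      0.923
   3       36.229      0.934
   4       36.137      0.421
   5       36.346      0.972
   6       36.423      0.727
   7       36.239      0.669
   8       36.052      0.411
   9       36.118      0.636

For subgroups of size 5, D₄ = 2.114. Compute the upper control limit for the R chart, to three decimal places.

1.659

R̄ = (1.370 + 0.923 + 0.934 + 0.421 + 0.972 + 0.727 + 0.669 + 0.411 + 0.636) / 9 = 7.0630 / 9 = 0.7848
UCL_R = D₄·R̄ = 2.114 × 0.7848 = 1.6590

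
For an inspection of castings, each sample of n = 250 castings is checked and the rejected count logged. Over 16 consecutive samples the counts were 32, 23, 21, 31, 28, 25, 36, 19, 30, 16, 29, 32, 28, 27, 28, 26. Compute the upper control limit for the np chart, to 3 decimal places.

41.645

p̄ = Σdᵢ / (k·n) = 431 / (16 × 250) = 0.10775
UCL = np̄ + 3·√(np̄(1−p̄)) = 26.9375 + 3 × √(26.9375×0.89225) = 26.9375 + 3 × 4.9025 = 41.6451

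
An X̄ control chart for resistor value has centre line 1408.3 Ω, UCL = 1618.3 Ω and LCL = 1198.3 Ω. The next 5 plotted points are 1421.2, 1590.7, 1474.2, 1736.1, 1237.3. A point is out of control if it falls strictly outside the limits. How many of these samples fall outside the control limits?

1

Compare each point to [1198.3, 1618.3]: sample 4 = 1736.1 > UCL.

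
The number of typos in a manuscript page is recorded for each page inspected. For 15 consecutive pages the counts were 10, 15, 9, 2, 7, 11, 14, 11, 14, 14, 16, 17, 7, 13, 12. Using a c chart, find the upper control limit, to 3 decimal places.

21.625

c̄ = (10 + 15 + 9 + 2 + 7 + 11 + 14 + 11 + 14 + 14 + 16 + 17 + 7 + 13 + 12) / 15 = 172 / 15 = 11.4667
UCL = c̄ + 3√c̄ = 11.4667 + 3 × √11.4667 = 11.4667 + 3 × 3.3862 = 21.6254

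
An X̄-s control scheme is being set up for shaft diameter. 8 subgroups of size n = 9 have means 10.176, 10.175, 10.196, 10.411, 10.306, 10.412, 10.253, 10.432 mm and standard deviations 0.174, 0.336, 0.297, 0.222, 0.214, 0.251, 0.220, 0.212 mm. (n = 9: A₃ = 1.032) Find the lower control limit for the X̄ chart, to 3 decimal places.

10.047

X̄̄ = (10.176 + 10.175 + 10.196 + 10.411 + 10.306 + 10.412 + 10.253 + 10.432) / 8 = 10.2951
s̄ = (0.174 + 0.336 + 0.297 + 0.222 + 0.214 + 0.251 + 0.220 + 0.212) / 8 = 0.2407
LCL = X̄̄ − A₃·s̄ = 10.2951 − 1.032 × 0.2407 = 10.0467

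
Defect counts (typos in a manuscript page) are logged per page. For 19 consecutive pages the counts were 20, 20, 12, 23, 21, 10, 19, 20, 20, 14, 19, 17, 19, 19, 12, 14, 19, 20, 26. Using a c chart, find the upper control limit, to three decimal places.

c̄ = (20 + 20 + 12 + 23 + 21 + 10 + 19 + 20 + 20 + 14 + 19 + 17 + 19 + 19 + 12 + 14 + 19 + 20 + 26) / 19 = 344 / 19 = 18.1053
UCL = c̄ + 3√c̄ = 18.1053 + 3 × √18.1053 = 18.1053 + 3 × 4.2550 = 30.8703

30.870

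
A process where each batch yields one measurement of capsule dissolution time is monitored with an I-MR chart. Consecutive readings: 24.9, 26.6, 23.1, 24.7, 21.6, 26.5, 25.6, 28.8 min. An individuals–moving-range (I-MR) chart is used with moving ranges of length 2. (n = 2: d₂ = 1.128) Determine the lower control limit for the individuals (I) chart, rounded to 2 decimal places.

18.04

X̄ = (24.9 + 26.6 + 23.1 + 24.7 + 21.6 + 26.5 + 25.6 + 28.8) / 8 = 25.2250
Moving ranges: 1.7, 3.5, 1.6, 3.1, 4.9, 0.9, 3.2; M̄R̄ = 18.9000 / 7 = 2.7000
LCL = X̄ − 3·M̄R̄/d₂ = 25.2250 − 3 × 2.7000 / 1.128 = 18.0441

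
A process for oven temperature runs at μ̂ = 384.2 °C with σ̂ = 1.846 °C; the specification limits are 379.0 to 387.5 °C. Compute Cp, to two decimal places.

Cp = (USL − LSL) / (6σ̂) = (387.5 − 379.0) / (6 × 1.846) = 8.5000 / 11.0760 = 0.7674

0.77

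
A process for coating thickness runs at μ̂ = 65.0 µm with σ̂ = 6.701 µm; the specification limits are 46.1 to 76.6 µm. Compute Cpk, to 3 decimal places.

Cpu = (USL − μ̂) / (3σ̂) = (76.6 − 65.0) / (3 × 6.701) = 0.5770; Cpl = (μ̂ − LSL) / (3σ̂) = (65.0 − 46.1) / (3 × 6.701) = 0.9402; Cpk = min(Cpu, Cpl) = 0.5770

0.577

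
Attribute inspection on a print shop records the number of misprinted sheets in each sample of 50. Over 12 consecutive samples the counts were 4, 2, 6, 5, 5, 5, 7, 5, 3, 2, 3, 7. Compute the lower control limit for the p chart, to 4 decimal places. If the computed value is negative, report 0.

p̄ = Σdᵢ / (k·n) = 54 / (12 × 50) = 0.09000
LCL = p̄ − 3·√(p̄(1−p̄)/n) = 0.09000 − 3 × 0.04047 = -0.03142 → 0 (negative, so LCL = 0)

0.0000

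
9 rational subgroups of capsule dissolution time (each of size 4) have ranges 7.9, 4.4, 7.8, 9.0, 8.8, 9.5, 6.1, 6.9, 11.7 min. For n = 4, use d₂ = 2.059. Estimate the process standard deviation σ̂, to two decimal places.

R̄ = (7.9 + 4.4 + 7.8 + 9.0 + 8.8 + 9.5 + 6.1 + 6.9 + 11.7) / 9 = 8.0111
σ̂ = R̄ / d₂ = 8.0111 / 2.059 = 3.8908

3.89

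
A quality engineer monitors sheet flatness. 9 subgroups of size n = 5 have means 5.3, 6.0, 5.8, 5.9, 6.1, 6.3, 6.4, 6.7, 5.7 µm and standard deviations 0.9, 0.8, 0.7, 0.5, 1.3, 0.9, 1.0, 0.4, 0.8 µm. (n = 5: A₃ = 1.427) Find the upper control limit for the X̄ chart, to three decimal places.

X̄̄ = (5.3 + 6.0 + 5.8 + 5.9 + 6.1 + 6.3 + 6.4 + 6.7 + 5.7) / 9 = 6.0222
s̄ = (0.9 + 0.8 + 0.7 + 0.5 + 1.3 + 0.9 + 1.0 + 0.4 + 0.8) / 9 = 0.8111
UCL = X̄̄ + A₃·s̄ = 6.0222 + 1.427 × 0.8111 = 7.1797

7.180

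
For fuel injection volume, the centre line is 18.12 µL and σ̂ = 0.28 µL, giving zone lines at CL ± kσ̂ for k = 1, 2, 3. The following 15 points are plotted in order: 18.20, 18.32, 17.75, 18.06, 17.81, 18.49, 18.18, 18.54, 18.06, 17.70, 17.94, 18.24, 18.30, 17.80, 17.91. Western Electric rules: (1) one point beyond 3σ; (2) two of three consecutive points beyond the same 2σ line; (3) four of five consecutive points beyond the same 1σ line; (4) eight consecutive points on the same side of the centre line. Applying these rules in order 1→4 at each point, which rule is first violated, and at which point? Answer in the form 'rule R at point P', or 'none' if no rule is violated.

Zone of each point (C = within 1σ̂, B = 1σ̂–2σ̂, A = 2σ̂–3σ̂, * = beyond 3σ̂; sign = side of CL): 1:+C, 2:+C, 3:-B, 4:-C, 5:-B, 6:+B, 7:+C, 8:+B, 9:-C, 10:-B, 11:-C, 12:+C, 13:+C, 14:-B, 15:-C
No rule fires across all 15 points.

none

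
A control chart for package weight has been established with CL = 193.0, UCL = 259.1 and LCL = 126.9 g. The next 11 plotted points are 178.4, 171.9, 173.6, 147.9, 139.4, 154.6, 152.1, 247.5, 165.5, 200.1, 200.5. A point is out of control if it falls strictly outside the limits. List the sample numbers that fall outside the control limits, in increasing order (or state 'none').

none

All 11 points lie within [126.9, 259.1].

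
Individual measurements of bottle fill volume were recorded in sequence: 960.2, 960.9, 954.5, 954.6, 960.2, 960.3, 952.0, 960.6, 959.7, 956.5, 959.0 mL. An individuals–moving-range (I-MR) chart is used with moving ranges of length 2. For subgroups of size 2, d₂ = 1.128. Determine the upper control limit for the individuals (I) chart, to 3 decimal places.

X̄ = (960.2 + 960.9 + 954.5 + 954.6 + 960.2 + 960.3 + 952.0 + 960.6 + 959.7 + 956.5 + 959.0) / 11 = 958.0455
Moving ranges: 0.7, 6.4, 0.1, 5.6, 0.1, 8.3, 8.6, 0.9, 3.2, 2.5; M̄R̄ = 36.4000 / 10 = 3.6400
UCL = X̄ + 3·M̄R̄/d₂ = 958.0455 + 3 × 3.6400 / 1.128 = 967.7263

967.726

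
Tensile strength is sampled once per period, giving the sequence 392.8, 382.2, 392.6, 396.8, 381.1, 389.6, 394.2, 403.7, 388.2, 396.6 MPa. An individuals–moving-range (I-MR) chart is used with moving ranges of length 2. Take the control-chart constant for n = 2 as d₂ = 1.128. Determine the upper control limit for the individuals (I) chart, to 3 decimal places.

417.607

X̄ = (392.8 + 382.2 + 392.6 + 396.8 + 381.1 + 389.6 + 394.2 + 403.7 + 388.2 + 396.6) / 10 = 391.7800
Moving ranges: 10.6, 10.4, 4.2, 15.7, 8.5, 4.6, 9.5, 15.5, 8.4; M̄R̄ = 87.4000 / 9 = 9.7111
UCL = X̄ + 3·M̄R̄/d₂ = 391.7800 + 3 × 9.7111 / 1.128 = 417.6074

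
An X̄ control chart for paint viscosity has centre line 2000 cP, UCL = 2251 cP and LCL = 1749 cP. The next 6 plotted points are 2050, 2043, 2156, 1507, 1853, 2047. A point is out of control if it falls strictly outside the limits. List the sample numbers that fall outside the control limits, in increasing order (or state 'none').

4

Compare each point to [1749, 2251]: sample 4 = 1507 < LCL.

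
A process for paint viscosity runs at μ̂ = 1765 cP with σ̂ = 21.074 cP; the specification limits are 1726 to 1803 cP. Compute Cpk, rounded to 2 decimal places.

0.60

Cpu = (USL − μ̂) / (3σ̂) = (1803 − 1765) / (3 × 21.074) = 0.6011; Cpl = (μ̂ − LSL) / (3σ̂) = (1765 − 1726) / (3 × 21.074) = 0.6169; Cpk = min(Cpu, Cpl) = 0.6011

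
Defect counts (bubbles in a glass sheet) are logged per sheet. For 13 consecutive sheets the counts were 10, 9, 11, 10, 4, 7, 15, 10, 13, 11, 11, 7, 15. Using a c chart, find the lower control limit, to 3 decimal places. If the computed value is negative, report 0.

0.635

c̄ = (10 + 9 + 11 + 10 + 4 + 7 + 15 + 10 + 13 + 11 + 11 + 7 + 15) / 13 = 133 / 13 = 10.2308
LCL = c̄ − 3√c̄ = 10.2308 − 3 × 3.1986 = 0.6351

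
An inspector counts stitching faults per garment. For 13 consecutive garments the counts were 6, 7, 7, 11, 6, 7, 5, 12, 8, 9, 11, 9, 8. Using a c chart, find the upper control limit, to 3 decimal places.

16.720

c̄ = (6 + 7 + 7 + 11 + 6 + 7 + 5 + 12 + 8 + 9 + 11 + 9 + 8) / 13 = 106 / 13 = 8.1538
UCL = c̄ + 3√c̄ = 8.1538 + 3 × √8.1538 = 8.1538 + 3 × 2.8555 = 16.7203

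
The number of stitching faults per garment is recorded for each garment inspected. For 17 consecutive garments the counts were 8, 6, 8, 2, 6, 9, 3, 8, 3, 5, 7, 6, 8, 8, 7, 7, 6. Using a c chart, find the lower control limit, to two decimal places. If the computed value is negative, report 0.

0.00

c̄ = (8 + 6 + 8 + 2 + 6 + 9 + 3 + 8 + 3 + 5 + 7 + 6 + 8 + 8 + 7 + 7 + 6) / 17 = 107 / 17 = 6.2941
LCL = c̄ − 3√c̄ = 6.2941 − 3 × 2.5088 = -1.2323 → 0 (cannot be negative)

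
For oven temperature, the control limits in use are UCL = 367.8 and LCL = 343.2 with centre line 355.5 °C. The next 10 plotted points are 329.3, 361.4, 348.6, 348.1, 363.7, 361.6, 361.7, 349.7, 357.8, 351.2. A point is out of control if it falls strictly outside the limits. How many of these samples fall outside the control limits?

1

Compare each point to [343.2, 367.8]: sample 1 = 329.3 < LCL.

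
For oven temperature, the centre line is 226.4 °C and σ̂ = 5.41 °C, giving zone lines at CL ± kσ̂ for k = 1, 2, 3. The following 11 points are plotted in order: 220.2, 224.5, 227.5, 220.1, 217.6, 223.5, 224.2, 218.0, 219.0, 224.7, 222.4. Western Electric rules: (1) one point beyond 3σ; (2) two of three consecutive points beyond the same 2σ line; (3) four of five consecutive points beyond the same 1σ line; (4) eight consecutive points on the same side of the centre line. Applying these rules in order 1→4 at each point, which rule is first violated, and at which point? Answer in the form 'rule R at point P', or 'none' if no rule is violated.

Zone of each point (C = within 1σ̂, B = 1σ̂–2σ̂, A = 2σ̂–3σ̂, * = beyond 3σ̂; sign = side of CL): 1:-B, 2:-C, 3:+C, 4:-B, 5:-B, 6:-C, 7:-C, 8:-B, 9:-B, 10:-C, 11:-C
Rule 4 (eight consecutive points on the same side of the centre line) is satisfied at point 11.

rule 4 at point 11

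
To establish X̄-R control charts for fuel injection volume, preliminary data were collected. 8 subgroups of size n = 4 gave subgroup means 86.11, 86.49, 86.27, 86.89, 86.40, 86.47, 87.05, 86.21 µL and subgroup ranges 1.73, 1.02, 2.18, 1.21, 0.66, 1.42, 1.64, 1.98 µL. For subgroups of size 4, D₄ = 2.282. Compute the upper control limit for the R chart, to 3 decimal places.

R̄ = (1.73 + 1.02 + 2.18 + 1.21 + 0.66 + 1.42 + 1.64 + 1.98) / 8 = 11.8400 / 8 = 1.4800
UCL_R = D₄·R̄ = 2.282 × 1.4800 = 3.3774

3.377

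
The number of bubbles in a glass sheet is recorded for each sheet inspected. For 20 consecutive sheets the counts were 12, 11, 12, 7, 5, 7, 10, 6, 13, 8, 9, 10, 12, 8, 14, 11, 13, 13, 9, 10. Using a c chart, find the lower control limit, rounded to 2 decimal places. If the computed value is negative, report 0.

0.51

c̄ = (12 + 11 + 12 + 7 + 5 + 7 + 10 + 6 + 13 + 8 + 9 + 10 + 12 + 8 + 14 + 11 + 13 + 13 + 9 + 10) / 20 = 200 / 20 = 10.0000
LCL = c̄ − 3√c̄ = 10.0000 − 3 × 3.1623 = 0.5132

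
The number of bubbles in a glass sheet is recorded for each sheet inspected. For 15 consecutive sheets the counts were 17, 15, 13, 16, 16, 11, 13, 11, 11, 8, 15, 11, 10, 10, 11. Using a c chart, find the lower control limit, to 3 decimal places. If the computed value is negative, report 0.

1.913

c̄ = (17 + 15 + 13 + 16 + 16 + 11 + 13 + 11 + 11 + 8 + 15 + 11 + 10 + 10 + 11) / 15 = 188 / 15 = 12.5333
LCL = c̄ − 3√c̄ = 12.5333 − 3 × 3.5402 = 1.9126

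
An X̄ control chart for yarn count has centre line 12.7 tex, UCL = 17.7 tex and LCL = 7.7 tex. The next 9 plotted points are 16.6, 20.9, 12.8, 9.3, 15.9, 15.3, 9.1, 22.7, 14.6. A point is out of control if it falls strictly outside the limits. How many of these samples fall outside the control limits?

Compare each point to [7.7, 17.7]: sample 2 = 20.9 > UCL; sample 8 = 22.7 > UCL.

2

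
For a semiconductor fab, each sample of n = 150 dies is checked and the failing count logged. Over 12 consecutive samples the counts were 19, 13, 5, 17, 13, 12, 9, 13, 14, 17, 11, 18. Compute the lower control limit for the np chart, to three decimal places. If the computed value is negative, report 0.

p̄ = Σdᵢ / (k·n) = 161 / (12 × 150) = 0.08944
LCL = np̄ − 3·√(np̄(1−p̄)) = 13.4167 − 3 × 3.4952 = 2.9310

2.931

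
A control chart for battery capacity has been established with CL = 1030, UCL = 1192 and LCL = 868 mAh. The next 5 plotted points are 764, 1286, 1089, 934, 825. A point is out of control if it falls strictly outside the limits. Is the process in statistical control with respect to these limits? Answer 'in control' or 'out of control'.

Compare each point to [868, 1192]: sample 1 = 764 < LCL; sample 2 = 1286 > UCL; sample 5 = 825 < LCL.

out of control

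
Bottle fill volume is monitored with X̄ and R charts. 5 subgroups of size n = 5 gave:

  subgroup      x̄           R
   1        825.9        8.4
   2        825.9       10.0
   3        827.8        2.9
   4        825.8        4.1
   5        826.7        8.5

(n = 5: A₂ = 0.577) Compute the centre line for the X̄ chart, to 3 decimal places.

826.420

X̄̄ = (825.9 + 825.9 + 827.8 + 825.8 + 826.7) / 5 = 4132.1000 / 5 = 826.4200
CL = X̄̄ = 826.4200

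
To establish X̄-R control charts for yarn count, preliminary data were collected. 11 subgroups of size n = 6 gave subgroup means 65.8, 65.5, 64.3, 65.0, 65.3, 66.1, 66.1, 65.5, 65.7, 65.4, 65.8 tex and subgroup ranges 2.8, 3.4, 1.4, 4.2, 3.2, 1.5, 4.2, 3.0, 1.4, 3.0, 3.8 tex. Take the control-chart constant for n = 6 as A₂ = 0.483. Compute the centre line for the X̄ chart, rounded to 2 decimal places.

65.50

X̄̄ = (65.8 + 65.5 + 64.3 + 65.0 + 65.3 + 66.1 + 66.1 + 65.5 + 65.7 + 65.4 + 65.8) / 11 = 720.5000 / 11 = 65.5000
CL = X̄̄ = 65.5000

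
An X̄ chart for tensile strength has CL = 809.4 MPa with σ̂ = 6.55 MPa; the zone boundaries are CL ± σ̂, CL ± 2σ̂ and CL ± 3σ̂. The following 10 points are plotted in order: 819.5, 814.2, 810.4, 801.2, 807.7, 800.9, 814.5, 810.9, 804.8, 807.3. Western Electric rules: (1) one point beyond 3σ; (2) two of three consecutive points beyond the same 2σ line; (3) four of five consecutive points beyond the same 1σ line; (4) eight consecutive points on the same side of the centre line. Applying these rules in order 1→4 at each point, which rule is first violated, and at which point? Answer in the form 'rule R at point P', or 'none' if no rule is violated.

Zone of each point (C = within 1σ̂, B = 1σ̂–2σ̂, A = 2σ̂–3σ̂, * = beyond 3σ̂; sign = side of CL): 1:+B, 2:+C, 3:+C, 4:-B, 5:-C, 6:-B, 7:+C, 8:+C, 9:-C, 10:-C
No rule fires across all 10 points.

none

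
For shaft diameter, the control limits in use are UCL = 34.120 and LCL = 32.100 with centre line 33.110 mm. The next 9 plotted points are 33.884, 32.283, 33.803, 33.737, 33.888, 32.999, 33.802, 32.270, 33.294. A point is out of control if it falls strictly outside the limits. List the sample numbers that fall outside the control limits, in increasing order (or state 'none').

none

All 9 points lie within [32.100, 34.120].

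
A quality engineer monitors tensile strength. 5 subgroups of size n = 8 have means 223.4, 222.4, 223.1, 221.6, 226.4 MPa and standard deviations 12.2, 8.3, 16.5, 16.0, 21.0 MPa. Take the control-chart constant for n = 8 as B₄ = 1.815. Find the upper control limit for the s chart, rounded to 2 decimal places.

26.86

s̄ = (12.2 + 8.3 + 16.5 + 16.0 + 21.0) / 5 = 14.8000
UCL_s = B₄·s̄ = 1.815 × 14.8000 = 26.8620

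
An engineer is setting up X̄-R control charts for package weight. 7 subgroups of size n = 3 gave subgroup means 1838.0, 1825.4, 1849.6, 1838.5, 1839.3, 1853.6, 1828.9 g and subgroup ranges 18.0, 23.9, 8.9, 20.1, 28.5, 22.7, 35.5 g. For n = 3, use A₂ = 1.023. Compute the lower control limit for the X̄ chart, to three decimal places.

1816.011

X̄̄ = (1838.0 + 1825.4 + 1849.6 + 1838.5 + 1839.3 + 1853.6 + 1828.9) / 7 = 12873.3000 / 7 = 1839.0429
R̄ = (18.0 + 23.9 + 8.9 + 20.1 + 28.5 + 22.7 + 35.5) / 7 = 157.6000 / 7 = 22.5143
LCL = X̄̄ − A₂·R̄ = 1839.0429 − 1.023 × 22.5143 = 1816.0107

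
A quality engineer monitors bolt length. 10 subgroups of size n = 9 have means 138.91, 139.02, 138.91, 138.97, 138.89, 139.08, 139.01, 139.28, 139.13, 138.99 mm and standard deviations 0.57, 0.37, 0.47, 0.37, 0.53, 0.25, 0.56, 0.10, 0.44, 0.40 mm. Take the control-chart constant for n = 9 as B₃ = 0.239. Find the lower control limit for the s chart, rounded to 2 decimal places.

s̄ = (0.57 + 0.37 + 0.47 + 0.37 + 0.53 + 0.25 + 0.56 + 0.10 + 0.44 + 0.40) / 10 = 0.4060
LCL_s = B₃·s̄ = 0.239 × 0.4060 = 0.0970

0.10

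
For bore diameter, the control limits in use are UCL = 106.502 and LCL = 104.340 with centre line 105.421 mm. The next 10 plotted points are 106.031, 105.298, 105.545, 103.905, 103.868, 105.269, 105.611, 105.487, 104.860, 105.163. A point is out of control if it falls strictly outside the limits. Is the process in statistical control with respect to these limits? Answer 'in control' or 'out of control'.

out of control

Compare each point to [104.340, 106.502]: sample 4 = 103.905 < LCL; sample 5 = 103.868 < LCL.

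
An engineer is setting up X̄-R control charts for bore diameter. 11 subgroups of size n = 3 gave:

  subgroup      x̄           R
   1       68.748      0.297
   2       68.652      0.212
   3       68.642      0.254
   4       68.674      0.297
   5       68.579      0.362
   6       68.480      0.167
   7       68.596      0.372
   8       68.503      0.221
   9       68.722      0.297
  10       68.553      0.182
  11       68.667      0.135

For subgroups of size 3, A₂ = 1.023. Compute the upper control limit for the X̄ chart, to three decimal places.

68.880

X̄̄ = (68.748 + 68.652 + 68.642 + 68.674 + 68.579 + 68.480 + 68.596 + 68.503 + 68.722 + 68.553 + 68.667) / 11 = 754.8160 / 11 = 68.6196
R̄ = (0.297 + 0.212 + 0.254 + 0.297 + 0.362 + 0.167 + 0.372 + 0.221 + 0.297 + 0.182 + 0.135) / 11 = 2.7960 / 11 = 0.2542
UCL = X̄̄ + A₂·R̄ = 68.6196 + 1.023 × 0.2542 = 68.8797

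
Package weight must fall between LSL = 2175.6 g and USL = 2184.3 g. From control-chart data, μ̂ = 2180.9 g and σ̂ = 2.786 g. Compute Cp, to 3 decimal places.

0.520

Cp = (USL − LSL) / (6σ̂) = (2184.3 − 2175.6) / (6 × 2.786) = 8.7000 / 16.7160 = 0.5205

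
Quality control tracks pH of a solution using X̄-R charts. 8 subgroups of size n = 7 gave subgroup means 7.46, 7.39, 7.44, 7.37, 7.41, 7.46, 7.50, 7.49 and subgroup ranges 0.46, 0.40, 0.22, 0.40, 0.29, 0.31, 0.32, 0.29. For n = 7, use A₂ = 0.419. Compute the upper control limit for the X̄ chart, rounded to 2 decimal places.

X̄̄ = (7.46 + 7.39 + 7.44 + 7.37 + 7.41 + 7.46 + 7.50 + 7.49) / 8 = 59.5200 / 8 = 7.4400
R̄ = (0.46 + 0.40 + 0.22 + 0.40 + 0.29 + 0.31 + 0.32 + 0.29) / 8 = 2.6900 / 8 = 0.3362
UCL = X̄̄ + A₂·R̄ = 7.4400 + 0.419 × 0.3362 = 7.5809

7.58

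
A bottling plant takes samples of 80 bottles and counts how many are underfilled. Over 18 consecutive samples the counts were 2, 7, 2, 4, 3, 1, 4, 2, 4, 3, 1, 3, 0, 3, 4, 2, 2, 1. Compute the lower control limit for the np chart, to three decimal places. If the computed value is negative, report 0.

p̄ = Σdᵢ / (k·n) = 48 / (18 × 80) = 0.03333
LCL = np̄ − 3·√(np̄(1−p̄)) = 2.6667 − 3 × 1.6055 = -2.1500 → 0 (negative, so LCL = 0)

0.000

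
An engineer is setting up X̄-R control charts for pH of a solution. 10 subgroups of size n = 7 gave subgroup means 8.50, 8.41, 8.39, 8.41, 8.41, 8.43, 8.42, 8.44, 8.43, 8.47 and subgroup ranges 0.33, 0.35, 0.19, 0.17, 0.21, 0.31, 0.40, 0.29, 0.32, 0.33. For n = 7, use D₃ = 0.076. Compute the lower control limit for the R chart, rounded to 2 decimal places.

R̄ = (0.33 + 0.35 + 0.19 + 0.17 + 0.21 + 0.31 + 0.40 + 0.29 + 0.32 + 0.33) / 10 = 2.9000 / 10 = 0.2900
LCL_R = D₃·R̄ = 0.076 × 0.2900 = 0.0220

0.02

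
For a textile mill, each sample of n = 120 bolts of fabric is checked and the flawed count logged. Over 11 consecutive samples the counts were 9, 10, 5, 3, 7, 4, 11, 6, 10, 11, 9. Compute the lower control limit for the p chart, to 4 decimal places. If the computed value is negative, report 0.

0.0000

p̄ = Σdᵢ / (k·n) = 85 / (11 × 120) = 0.06439
LCL = p̄ − 3·√(p̄(1−p̄)/n) = 0.06439 − 3 × 0.02241 = -0.00283 → 0 (negative, so LCL = 0)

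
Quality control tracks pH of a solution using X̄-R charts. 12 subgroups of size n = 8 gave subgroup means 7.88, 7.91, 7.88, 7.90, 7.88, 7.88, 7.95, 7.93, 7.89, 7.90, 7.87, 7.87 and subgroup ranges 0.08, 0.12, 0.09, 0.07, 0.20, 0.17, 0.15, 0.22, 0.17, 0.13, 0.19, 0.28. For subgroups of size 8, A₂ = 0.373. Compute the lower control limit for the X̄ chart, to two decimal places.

7.84

X̄̄ = (7.88 + 7.91 + 7.88 + 7.90 + 7.88 + 7.88 + 7.95 + 7.93 + 7.89 + 7.90 + 7.87 + 7.87) / 12 = 94.7400 / 12 = 7.8950
R̄ = (0.08 + 0.12 + 0.09 + 0.07 + 0.20 + 0.17 + 0.15 + 0.22 + 0.17 + 0.13 + 0.19 + 0.28) / 12 = 1.8700 / 12 = 0.1558
LCL = X̄̄ − A₂·R̄ = 7.8950 − 0.373 × 0.1558 = 7.8369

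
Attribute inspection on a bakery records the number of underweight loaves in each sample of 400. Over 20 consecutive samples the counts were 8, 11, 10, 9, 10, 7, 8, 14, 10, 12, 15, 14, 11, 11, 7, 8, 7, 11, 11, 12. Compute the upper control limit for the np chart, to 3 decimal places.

19.803

p̄ = Σdᵢ / (k·n) = 206 / (20 × 400) = 0.02575
UCL = np̄ + 3·√(np̄(1−p̄)) = 10.3000 + 3 × √(10.3000×0.97425) = 10.3000 + 3 × 3.1678 = 19.8033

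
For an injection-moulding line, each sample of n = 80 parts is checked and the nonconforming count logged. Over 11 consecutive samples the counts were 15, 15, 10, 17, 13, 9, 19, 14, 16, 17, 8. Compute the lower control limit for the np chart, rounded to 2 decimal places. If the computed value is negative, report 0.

p̄ = Σdᵢ / (k·n) = 153 / (11 × 80) = 0.17386
LCL = np̄ − 3·√(np̄(1−p̄)) = 13.9091 − 3 × 3.3898 = 3.7397

3.74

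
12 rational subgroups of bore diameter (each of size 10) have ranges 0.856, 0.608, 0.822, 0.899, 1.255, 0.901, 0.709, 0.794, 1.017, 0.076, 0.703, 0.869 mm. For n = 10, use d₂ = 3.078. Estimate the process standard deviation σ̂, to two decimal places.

R̄ = (0.856 + 0.608 + 0.822 + 0.899 + 1.255 + 0.901 + 0.709 + 0.794 + 1.017 + 0.076 + 0.703 + 0.869) / 12 = 0.7924
σ̂ = R̄ / d₂ = 0.7924 / 3.078 = 0.2574

0.26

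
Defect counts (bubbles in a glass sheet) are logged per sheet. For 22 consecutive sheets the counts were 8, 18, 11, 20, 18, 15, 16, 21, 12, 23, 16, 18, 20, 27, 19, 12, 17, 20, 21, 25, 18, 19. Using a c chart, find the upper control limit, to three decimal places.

30.605

c̄ = (8 + 18 + 11 + 20 + 18 + 15 + 16 + 21 + 12 + 23 + 16 + 18 + 20 + 27 + 19 + 12 + 17 + 20 + 21 + 25 + 18 + 19) / 22 = 394 / 22 = 17.9091
UCL = c̄ + 3√c̄ = 17.9091 + 3 × √17.9091 = 17.9091 + 3 × 4.2319 = 30.6048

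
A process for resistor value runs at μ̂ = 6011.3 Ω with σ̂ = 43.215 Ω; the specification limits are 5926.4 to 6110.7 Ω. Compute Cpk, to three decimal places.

Cpu = (USL − μ̂) / (3σ̂) = (6110.7 − 6011.3) / (3 × 43.215) = 0.7667; Cpl = (μ̂ − LSL) / (3σ̂) = (6011.3 − 5926.4) / (3 × 43.215) = 0.6549; Cpk = min(Cpu, Cpl) = 0.6549

0.655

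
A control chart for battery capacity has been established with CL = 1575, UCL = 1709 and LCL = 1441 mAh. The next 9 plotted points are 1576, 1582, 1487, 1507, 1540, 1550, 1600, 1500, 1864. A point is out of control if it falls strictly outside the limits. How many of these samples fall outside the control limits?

Compare each point to [1441, 1709]: sample 9 = 1864 > UCL.

1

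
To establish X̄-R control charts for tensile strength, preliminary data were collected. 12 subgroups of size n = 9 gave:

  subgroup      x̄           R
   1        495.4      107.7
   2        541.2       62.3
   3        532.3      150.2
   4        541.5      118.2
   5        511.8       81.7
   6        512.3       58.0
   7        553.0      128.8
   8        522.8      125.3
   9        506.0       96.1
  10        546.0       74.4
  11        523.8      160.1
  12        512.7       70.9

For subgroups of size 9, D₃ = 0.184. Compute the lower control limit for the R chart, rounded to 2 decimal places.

18.92

R̄ = (107.7 + 62.3 + 150.2 + 118.2 + 81.7 + 58.0 + 128.8 + 125.3 + 96.1 + 74.4 + 160.1 + 70.9) / 12 = 1233.7000 / 12 = 102.8083
LCL_R = D₃·R̄ = 0.184 × 102.8083 = 18.9167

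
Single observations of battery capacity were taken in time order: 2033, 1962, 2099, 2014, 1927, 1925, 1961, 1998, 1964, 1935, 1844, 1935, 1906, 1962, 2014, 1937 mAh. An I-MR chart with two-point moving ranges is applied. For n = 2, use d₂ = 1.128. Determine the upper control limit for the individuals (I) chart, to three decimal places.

X̄ = (2033 + 1962 + 2099 + 2014 + 1927 + 1925 + 1961 + 1998 + 1964 + 1935 + 1844 + 1935 + 1906 + 1962 + 2014 + 1937) / 16 = 1963.5000
Moving ranges: 71, 137, 85, 87, 2, 36, 37, 34, 29, 91, 91, 29, 56, 52, 77; M̄R̄ = 914.0000 / 15 = 60.9333
UCL = X̄ + 3·M̄R̄/d₂ = 1963.5000 + 3 × 60.9333 / 1.128 = 2125.5567

2125.557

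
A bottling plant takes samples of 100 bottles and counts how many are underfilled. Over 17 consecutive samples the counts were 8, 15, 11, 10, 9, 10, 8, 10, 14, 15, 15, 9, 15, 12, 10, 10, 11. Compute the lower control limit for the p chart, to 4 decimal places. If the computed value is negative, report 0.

0.0180

p̄ = Σdᵢ / (k·n) = 192 / (17 × 100) = 0.11294
LCL = p̄ − 3·√(p̄(1−p̄)/n) = 0.11294 − 3 × 0.03165 = 0.01798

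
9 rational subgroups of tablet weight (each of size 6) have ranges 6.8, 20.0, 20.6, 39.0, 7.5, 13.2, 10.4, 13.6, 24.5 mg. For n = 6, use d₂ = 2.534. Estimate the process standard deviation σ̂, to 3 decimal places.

R̄ = (6.8 + 20.0 + 20.6 + 39.0 + 7.5 + 13.2 + 10.4 + 13.6 + 24.5) / 9 = 17.2889
σ̂ = R̄ / d₂ = 17.2889 / 2.534 = 6.8228

6.823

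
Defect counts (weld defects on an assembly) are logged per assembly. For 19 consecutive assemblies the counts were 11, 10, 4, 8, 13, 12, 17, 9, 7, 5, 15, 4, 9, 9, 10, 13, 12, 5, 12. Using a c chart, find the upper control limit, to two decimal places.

c̄ = (11 + 10 + 4 + 8 + 13 + 12 + 17 + 9 + 7 + 5 + 15 + 4 + 9 + 9 + 10 + 13 + 12 + 5 + 12) / 19 = 185 / 19 = 9.7368
UCL = c̄ + 3√c̄ = 9.7368 + 3 × √9.7368 = 9.7368 + 3 × 3.1204 = 19.0980

19.10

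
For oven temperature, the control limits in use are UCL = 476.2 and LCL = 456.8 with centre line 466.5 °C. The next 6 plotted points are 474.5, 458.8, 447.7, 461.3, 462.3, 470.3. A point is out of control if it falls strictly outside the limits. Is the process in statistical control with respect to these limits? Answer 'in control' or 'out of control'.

out of control

Compare each point to [456.8, 476.2]: sample 3 = 447.7 < LCL.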